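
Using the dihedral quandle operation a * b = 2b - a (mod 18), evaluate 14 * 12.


14 * 12 = 2*12 - 14 mod 18
= 24 - 14 mod 18
= 10 mod 18 = 10

10


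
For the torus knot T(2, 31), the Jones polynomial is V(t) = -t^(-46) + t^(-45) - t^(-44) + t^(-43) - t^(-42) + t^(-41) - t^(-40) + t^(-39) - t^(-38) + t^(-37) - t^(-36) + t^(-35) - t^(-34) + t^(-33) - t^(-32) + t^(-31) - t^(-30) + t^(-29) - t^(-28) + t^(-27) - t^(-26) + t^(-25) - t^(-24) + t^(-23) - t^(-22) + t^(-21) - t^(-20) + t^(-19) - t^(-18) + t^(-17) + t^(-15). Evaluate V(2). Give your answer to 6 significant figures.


Substituting t = 2 into V(t) = -t^(-46) + t^(-45) - t^(-44) + t^(-43) - t^(-42) + t^(-41) - t^(-40) + t^(-39) - t^(-38) + t^(-37) - t^(-36) + t^(-35) - t^(-34) + t^(-33) - t^(-32) + t^(-31) - t^(-30) + t^(-29) - t^(-28) + t^(-27) - t^(-26) + t^(-25) - t^(-24) + t^(-23) - t^(-22) + t^(-21) - t^(-20) + t^(-19) - t^(-18) + t^(-17) + t^(-15):
  (-)t^(-46) = -1.42109e-14
  (+)t^(-45) = 2.84217e-14
  (-)t^(-44) = -5.68434e-14
  (+)t^(-43) = 1.13687e-13
  (-)t^(-42) = -2.27374e-13
  (+)t^(-41) = 4.54747e-13
  (-)t^(-40) = -9.09495e-13
  (+)t^(-39) = 1.81899e-12
  (-)t^(-38) = -3.63798e-12
  (+)t^(-37) = 7.27596e-12
  (-)t^(-36) = -1.45519e-11
  (+)t^(-35) = 2.91038e-11
  (-)t^(-34) = -5.82077e-11
  (+)t^(-33) = 1.16415e-10
  (-)t^(-32) = -2.32831e-10
  (+)t^(-31) = 4.65661e-10
  (-)t^(-30) = -9.31323e-10
  (+)t^(-29) = 1.86265e-09
  (-)t^(-28) = -3.72529e-09
  (+)t^(-27) = 7.45058e-09
  (-)t^(-26) = -1.49012e-08
  (+)t^(-25) = 2.98023e-08
  (-)t^(-24) = -5.96046e-08
  (+)t^(-23) = 1.19209e-07
  (-)t^(-22) = -2.38419e-07
  (+)t^(-21) = 4.76837e-07
  (-)t^(-20) = -9.53674e-07
  (+)t^(-19) = 1.90735e-06
  (-)t^(-18) = -3.8147e-06
  (+)t^(-17) = 7.62939e-06
  (+)t^(-15) = 3.05176e-05
Sum = (-1.42109e-14) + (2.84217e-14) + (-5.68434e-14) + (1.13687e-13) + (-2.27374e-13) + (4.54747e-13) + (-9.09495e-13) + (1.81899e-12) + (-3.63798e-12) + (7.27596e-12) + (-1.45519e-11) + (2.91038e-11) + (-5.82077e-11) + (1.16415e-10) + (-2.32831e-10) + (4.65661e-10) + (-9.31323e-10) + (1.86265e-09) + (-3.72529e-09) + (7.45058e-09) + (-1.49012e-08) + (2.98023e-08) + (-5.96046e-08) + (1.19209e-07) + (-2.38419e-07) + (4.76837e-07) + (-9.53674e-07) + (1.90735e-06) + (-3.8147e-06) + (7.62939e-06) + (3.05176e-05)
= 3.560384114e-05
Rounded to 6 significant figures: 3.56038e-05

3.56038e-05


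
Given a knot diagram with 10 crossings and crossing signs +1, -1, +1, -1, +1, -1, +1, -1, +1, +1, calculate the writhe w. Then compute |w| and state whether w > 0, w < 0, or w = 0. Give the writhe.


Step 1: Count positive crossings (+1).
Positive crossings: 6
Step 2: Count negative crossings (-1).
Negative crossings: 4
Step 3: Writhe = (positive) - (negative)
w = 6 - 4 = 2
Step 4: |w| = 2, and w is positive

2


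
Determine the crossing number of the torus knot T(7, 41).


For a torus knot T(p, q) with gcd(p,q)=1,
the crossing number is min(p*(q-1), q*(p-1)).
p*(q-1) = 7*40 = 280
q*(p-1) = 41*6 = 246
min(280, 246) = 246

246


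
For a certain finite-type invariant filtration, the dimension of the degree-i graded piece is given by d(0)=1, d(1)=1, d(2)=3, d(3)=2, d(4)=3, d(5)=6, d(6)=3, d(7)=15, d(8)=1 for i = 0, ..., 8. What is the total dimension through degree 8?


Total dimension = d(0) + d(1) + ... + d(8)
= 1 + 1 + 3 + 2 + 3 + 6 + 3 + 15 + 1
= 35

35


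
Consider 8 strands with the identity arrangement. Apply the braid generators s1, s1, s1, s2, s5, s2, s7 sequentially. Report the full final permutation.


Starting with identity [1, 2, 3, 4, 5, 6, 7, 8].
Apply generators in sequence:
  After s1: [2, 1, 3, 4, 5, 6, 7, 8]
  After s1: [1, 2, 3, 4, 5, 6, 7, 8]
  After s1: [2, 1, 3, 4, 5, 6, 7, 8]
  After s2: [2, 3, 1, 4, 5, 6, 7, 8]
  After s5: [2, 3, 1, 4, 6, 5, 7, 8]
  After s2: [2, 1, 3, 4, 6, 5, 7, 8]
  After s7: [2, 1, 3, 4, 6, 5, 8, 7]
Final permutation: [2, 1, 3, 4, 6, 5, 8, 7]

[2, 1, 3, 4, 6, 5, 8, 7]


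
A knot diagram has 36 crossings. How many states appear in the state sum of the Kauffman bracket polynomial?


Each crossing contributes 2 choices (A-smoothing or B-smoothing).
Total states = 2^36 = 68719476736

68719476736


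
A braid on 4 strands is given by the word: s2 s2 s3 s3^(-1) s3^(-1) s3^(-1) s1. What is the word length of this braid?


The word length counts the number of generators (including inverses).
Listing each generator: s2, s2, s3, s3^(-1), s3^(-1), s3^(-1), s1
There are 7 generators in this braid word.

7


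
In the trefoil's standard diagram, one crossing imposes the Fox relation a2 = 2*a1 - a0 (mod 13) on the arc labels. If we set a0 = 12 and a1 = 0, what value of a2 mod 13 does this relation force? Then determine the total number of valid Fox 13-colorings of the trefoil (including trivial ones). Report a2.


Step 1: Apply the given crossing relation 2*a1 - a0 - a2 = 0 (mod 13).
  a2 = 2*a1 - a0 mod 13
  a2 = 2*0 - 12 mod 13
  a2 = 0 - 12 mod 13
  a2 = -12 mod 13 = 1
Step 2: The trefoil has determinant 3.
  Number of Fox p-colorings (p prime) is p^2 if p = 3, else p.
  Since 13 does not divide 3, only trivial (constant) colorings exist.
  (So the trial a0 = 12, a1 = 0 with a0 != a1 does NOT extend to a valid coloring of the whole trefoil: the other two crossing relations require 3*(a1 - a0) = 0 (mod 13), which fails.)
  Total colorings = 13
Step 3: a2 = 1, total Fox 13-colorings = 13

1


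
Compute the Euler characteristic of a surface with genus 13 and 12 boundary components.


chi = 2 - 2g - b
= 2 - 2*13 - 12
= 2 - 26 - 12 = -36

-36


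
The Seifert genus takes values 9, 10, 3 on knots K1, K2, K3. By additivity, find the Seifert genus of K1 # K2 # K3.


The Seifert genus is additive under connected sum.
Seifert genus(K1 # K2 # K3) = (9) + (10) + (3)
= 22

22


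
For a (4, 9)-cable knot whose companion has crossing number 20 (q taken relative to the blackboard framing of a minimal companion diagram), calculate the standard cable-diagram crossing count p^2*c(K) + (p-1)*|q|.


Step 1: Each of the c(K) crossings of the companion diagram becomes p*p = p^2 crossings among the p parallel strands, and each of the |q| twists s_1 s_2 ... s_(p-1) adds (p-1) crossings.
  Crossings = p^2 * c(K) + (p-1)*|q|
Step 2: = 4^2 * 20 + (4-1)*9
Step 3: = 16*20 + 3*9
Step 4: = 320 + 27 = 347

347


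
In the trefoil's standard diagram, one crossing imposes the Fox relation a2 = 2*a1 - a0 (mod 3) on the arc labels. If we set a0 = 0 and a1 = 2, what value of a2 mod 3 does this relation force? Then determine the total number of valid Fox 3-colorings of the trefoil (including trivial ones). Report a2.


Step 1: Apply the given crossing relation 2*a1 - a0 - a2 = 0 (mod 3).
  a2 = 2*a1 - a0 mod 3
  a2 = 2*2 - 0 mod 3
  a2 = 4 - 0 mod 3
  a2 = 4 mod 3 = 1
Step 2: The trefoil has determinant 3.
  Number of Fox p-colorings (p prime) is p^2 if p = 3, else p.
  Since p = 3 divides det = 3, the trefoil is 3-colorable.
  (Indeed for p = 3 any choice of a0, a1 extends to a valid coloring; the trial (a0, a1, a2) = (0, 2, 1) satisfies all three crossing relations.)
  Total colorings = 3^2 = 9
Step 3: a2 = 1, total Fox 3-colorings = 9

1


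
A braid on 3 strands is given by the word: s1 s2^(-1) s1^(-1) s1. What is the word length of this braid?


The word length counts the number of generators (including inverses).
Listing each generator: s1, s2^(-1), s1^(-1), s1
There are 4 generators in this braid word.

4


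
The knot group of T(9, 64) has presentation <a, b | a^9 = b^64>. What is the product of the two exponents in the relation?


The relation is a^9 = b^64.
Product of exponents = 9 * 64
= 576

576


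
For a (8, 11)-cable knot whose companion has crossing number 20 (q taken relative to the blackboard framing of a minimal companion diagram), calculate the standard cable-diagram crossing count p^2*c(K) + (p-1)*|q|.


Step 1: Each of the c(K) crossings of the companion diagram becomes p*p = p^2 crossings among the p parallel strands, and each of the |q| twists s_1 s_2 ... s_(p-1) adds (p-1) crossings.
  Crossings = p^2 * c(K) + (p-1)*|q|
Step 2: = 8^2 * 20 + (8-1)*11
Step 3: = 64*20 + 7*11
Step 4: = 1280 + 77 = 1357

1357


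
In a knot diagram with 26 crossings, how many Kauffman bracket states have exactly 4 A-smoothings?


We choose which 4 of 26 crossings get A-smoothings.
C(26, 4) = 26! / (4! * 22!)
= 14950

14950


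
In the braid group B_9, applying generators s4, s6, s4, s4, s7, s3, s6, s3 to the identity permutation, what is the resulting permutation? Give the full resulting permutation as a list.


Starting with identity [1, 2, 3, 4, 5, 6, 7, 8, 9].
Apply generators in sequence:
  After s4: [1, 2, 3, 5, 4, 6, 7, 8, 9]
  After s6: [1, 2, 3, 5, 4, 7, 6, 8, 9]
  After s4: [1, 2, 3, 4, 5, 7, 6, 8, 9]
  After s4: [1, 2, 3, 5, 4, 7, 6, 8, 9]
  After s7: [1, 2, 3, 5, 4, 7, 8, 6, 9]
  After s3: [1, 2, 5, 3, 4, 7, 8, 6, 9]
  After s6: [1, 2, 5, 3, 4, 8, 7, 6, 9]
  After s3: [1, 2, 3, 5, 4, 8, 7, 6, 9]
Final permutation: [1, 2, 3, 5, 4, 8, 7, 6, 9]

[1, 2, 3, 5, 4, 8, 7, 6, 9]


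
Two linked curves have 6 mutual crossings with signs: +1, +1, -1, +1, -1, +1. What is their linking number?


Step 1: Count positive crossings: 4
Step 2: Count negative crossings: 2
Step 3: Sum of signs = 4 - 2 = 2
Step 4: Linking number = sum/2 = 2/2 = 1

1


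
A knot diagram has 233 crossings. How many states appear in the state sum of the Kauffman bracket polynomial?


Each crossing contributes 2 choices (A-smoothing or B-smoothing).
Total states = 2^233 = 13803492693581127574869511724554050904902217944340773110325048447598592

13803492693581127574869511724554050904902217944340773110325048447598592


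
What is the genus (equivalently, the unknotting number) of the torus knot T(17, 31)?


For a torus knot T(p,q), both the unknotting number and genus equal (p-1)(q-1)/2.
= (17-1)(31-1)/2
= 16*30/2
= 480/2 = 240

240


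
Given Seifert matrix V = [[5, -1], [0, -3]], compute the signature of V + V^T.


Step 1: V + V^T = [[10, -1], [-1, -6]]
Step 2: trace = 4, det = -61
Step 3: Discriminant = 4^2 - 4*(-61) = 260
Step 4: Eigenvalues: 10.0623, -6.06226
Step 5: Signature = (# positive eigenvalues) - (# negative eigenvalues) = 0

0


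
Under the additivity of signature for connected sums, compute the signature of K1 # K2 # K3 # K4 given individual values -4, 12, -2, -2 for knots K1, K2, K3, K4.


The signature is additive under connected sum.
signature(K1 # K2 # K3 # K4) = (-4) + (12) + (-2) + (-2)
= 4

4


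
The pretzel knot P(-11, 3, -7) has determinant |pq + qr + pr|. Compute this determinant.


Step 1: Compute pq + qr + pr.
pq = (-11)*3 = -33
qr = 3*(-7) = -21
pr = (-11)*(-7) = 77
pq + qr + pr = -33 + (-21) + 77 = 23
Step 2: Take absolute value.
det(P(-11,3,-7)) = |23| = 23

23


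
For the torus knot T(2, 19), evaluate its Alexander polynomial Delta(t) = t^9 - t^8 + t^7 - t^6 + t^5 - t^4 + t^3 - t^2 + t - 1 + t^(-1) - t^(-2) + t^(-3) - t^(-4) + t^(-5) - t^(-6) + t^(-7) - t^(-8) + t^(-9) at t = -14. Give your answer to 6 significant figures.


Substituting t = -14 into Delta(t) = t^9 - t^8 + t^7 - t^6 + t^5 - t^4 + t^3 - t^2 + t - 1 + t^(-1) - t^(-2) + t^(-3) - t^(-4) + t^(-5) - t^(-6) + t^(-7) - t^(-8) + t^(-9):
Term values: (-20661046784) + (-1475789056) + (-105413504) + (-7529536) + (-537824) + (-38416) + (-2744) + (-196) + (-14) + (-1) + (-0.0714286) + (-0.00510204) + (-0.000364431) + (-2.60308e-05) + (-1.85934e-06) + (-1.3281e-07) + (-9.48645e-09) + (-6.77604e-10) + (-4.84003e-11)
Sum = -2.225035808e+10
Rounded to 6 significant figures: -2.22504e+10

-2.22504e+10


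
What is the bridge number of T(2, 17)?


The bridge number of T(p,q) is min(p,q).
min(2, 17) = 2

2


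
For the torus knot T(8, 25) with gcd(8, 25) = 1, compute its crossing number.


For a torus knot T(p, q) with gcd(p,q)=1,
the crossing number is min(p*(q-1), q*(p-1)).
p*(q-1) = 8*24 = 192
q*(p-1) = 25*7 = 175
min(192, 175) = 175

175


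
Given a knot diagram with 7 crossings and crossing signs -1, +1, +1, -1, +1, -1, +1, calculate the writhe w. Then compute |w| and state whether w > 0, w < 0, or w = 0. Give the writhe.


Step 1: Count positive crossings (+1).
Positive crossings: 4
Step 2: Count negative crossings (-1).
Negative crossings: 3
Step 3: Writhe = (positive) - (negative)
w = 4 - 3 = 1
Step 4: |w| = 1, and w is positive

1


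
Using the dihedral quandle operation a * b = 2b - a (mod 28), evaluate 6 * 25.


6 * 25 = 2*25 - 6 mod 28
= 50 - 6 mod 28
= 44 mod 28 = 16

16


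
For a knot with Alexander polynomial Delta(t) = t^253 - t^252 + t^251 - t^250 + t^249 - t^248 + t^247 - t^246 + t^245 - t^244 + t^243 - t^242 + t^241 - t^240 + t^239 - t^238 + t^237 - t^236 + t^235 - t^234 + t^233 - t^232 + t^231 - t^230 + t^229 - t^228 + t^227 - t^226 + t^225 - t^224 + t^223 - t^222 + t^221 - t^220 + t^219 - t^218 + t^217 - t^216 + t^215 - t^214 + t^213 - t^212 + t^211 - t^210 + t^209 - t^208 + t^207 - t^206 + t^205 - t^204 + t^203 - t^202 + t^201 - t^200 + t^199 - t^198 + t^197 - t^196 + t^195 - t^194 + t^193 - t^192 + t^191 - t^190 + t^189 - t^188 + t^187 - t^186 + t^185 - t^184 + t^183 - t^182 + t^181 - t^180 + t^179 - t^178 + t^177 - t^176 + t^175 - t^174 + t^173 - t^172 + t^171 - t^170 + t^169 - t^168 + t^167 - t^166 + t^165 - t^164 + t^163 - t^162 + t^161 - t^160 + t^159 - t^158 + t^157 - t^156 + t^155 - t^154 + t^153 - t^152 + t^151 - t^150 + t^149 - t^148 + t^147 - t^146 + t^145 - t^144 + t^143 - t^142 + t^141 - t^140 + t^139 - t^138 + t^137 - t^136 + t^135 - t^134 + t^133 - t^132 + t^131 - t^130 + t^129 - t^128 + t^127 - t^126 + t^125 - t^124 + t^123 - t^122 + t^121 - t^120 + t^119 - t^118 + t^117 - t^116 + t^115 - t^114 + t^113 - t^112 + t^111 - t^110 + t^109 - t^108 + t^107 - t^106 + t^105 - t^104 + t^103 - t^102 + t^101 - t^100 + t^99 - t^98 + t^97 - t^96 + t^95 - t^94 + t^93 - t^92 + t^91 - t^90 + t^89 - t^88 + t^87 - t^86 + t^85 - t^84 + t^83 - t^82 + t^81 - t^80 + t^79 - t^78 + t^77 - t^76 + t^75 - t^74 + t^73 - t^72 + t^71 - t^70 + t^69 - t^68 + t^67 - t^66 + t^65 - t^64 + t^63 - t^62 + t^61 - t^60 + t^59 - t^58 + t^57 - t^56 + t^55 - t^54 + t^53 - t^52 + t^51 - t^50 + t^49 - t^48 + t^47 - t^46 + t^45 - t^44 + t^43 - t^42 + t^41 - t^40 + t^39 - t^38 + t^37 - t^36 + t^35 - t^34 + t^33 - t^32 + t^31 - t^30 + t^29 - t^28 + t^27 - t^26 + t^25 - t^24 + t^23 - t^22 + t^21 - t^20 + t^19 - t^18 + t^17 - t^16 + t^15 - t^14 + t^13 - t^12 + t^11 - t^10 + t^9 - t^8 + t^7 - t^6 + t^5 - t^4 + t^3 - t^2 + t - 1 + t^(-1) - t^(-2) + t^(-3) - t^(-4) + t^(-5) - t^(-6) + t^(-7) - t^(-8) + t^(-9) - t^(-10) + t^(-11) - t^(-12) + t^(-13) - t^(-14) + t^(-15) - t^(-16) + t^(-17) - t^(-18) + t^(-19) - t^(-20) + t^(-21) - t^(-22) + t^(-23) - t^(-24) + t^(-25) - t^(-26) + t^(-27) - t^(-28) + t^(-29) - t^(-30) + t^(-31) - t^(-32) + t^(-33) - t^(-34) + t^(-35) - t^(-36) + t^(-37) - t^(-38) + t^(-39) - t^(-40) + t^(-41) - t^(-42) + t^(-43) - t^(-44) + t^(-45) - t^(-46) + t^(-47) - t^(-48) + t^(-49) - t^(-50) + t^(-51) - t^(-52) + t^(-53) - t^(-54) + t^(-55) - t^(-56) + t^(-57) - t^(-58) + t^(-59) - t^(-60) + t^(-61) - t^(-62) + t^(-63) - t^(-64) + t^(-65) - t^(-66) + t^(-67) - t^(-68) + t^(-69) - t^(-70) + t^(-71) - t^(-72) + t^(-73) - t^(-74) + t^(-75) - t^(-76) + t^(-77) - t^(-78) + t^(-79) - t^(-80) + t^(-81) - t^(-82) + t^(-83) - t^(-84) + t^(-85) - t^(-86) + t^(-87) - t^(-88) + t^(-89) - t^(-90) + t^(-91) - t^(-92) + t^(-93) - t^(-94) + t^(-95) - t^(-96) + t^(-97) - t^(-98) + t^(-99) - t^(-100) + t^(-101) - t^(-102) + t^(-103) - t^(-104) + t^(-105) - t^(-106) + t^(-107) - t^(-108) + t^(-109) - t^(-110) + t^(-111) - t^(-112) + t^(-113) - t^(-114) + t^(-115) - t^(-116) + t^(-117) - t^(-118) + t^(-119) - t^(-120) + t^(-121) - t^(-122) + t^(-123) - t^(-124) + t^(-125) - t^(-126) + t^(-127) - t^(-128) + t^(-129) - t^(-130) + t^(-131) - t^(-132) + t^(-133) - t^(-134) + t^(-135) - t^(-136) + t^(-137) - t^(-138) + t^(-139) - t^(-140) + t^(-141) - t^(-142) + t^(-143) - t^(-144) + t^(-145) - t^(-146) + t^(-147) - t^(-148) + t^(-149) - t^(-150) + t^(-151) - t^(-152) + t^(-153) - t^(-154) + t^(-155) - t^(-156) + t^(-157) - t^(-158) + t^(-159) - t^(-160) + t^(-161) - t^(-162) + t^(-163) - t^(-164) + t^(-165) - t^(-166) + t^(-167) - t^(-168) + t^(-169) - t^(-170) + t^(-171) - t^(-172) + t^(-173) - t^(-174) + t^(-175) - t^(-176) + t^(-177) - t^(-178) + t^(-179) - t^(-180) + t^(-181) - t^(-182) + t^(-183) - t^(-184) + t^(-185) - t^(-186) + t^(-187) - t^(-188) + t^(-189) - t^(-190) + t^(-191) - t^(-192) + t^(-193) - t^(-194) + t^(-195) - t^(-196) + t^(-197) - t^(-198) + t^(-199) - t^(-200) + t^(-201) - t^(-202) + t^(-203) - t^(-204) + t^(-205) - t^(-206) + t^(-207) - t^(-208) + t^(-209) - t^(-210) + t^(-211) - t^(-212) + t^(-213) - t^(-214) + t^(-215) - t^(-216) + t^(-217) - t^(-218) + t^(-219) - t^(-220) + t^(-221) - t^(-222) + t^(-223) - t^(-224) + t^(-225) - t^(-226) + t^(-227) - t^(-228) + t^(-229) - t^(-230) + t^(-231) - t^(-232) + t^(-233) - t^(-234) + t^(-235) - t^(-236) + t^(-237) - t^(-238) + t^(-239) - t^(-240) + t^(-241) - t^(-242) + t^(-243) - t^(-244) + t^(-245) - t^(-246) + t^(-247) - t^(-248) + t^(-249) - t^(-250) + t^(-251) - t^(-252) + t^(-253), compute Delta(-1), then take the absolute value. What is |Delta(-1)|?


Step 1: The polynomial has 507 terms with alternating signs, exponents from 253 down to -253.
Step 2: Substitute t = -1. The i-th term has coefficient (-1)^i and exponent (m-i),
  so its value is (-1)^i * (-1)^(m-i) = (-1)^m = -1 for every i.
Step 3: All 507 terms equal -1, so Delta(-1) = 507 * (-1) = -507
Step 4: |Delta(-1)| = 507

507


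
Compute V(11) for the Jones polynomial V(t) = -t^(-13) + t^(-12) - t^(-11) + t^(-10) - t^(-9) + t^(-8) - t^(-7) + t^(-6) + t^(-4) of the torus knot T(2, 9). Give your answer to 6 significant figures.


Substituting t = 11 into V(t) = -t^(-13) + t^(-12) - t^(-11) + t^(-10) - t^(-9) + t^(-8) - t^(-7) + t^(-6) + t^(-4):
  (-)t^(-13) = -2.89664e-14
  (+)t^(-12) = 3.18631e-13
  (-)t^(-11) = -3.50494e-12
  (+)t^(-10) = 3.85543e-11
  (-)t^(-9) = -4.24098e-10
  (+)t^(-8) = 4.66507e-09
  (-)t^(-7) = -5.13158e-08
  (+)t^(-6) = 5.64474e-07
  (+)t^(-4) = 6.83013e-05
Sum = (-2.89664e-14) + (3.18631e-13) + (-3.50494e-12) + (3.85543e-11) + (-4.24098e-10) + (4.66507e-09) + (-5.13158e-08) + (5.64474e-07) + (6.83013e-05)
= 6.881877997e-05
Rounded to 6 significant figures: 6.88188e-05

6.88188e-05


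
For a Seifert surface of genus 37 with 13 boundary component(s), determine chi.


chi = 2 - 2g - b
= 2 - 2*37 - 13
= 2 - 74 - 13 = -85

-85


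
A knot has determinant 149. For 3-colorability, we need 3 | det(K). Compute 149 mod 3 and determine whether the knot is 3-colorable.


Step 1: A knot is p-colorable if and only if p divides its determinant.
Step 2: Compute 149 mod 3.
149 = 49 * 3 + 2
Step 3: 149 mod 3 = 2
Step 4: The knot is 3-colorable: no

2


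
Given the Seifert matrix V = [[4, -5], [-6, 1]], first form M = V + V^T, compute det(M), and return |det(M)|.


Step 1: Form V + V^T where V = [[4, -5], [-6, 1]]
  V^T = [[4, -6], [-5, 1]]
  V + V^T = [[8, -11], [-11, 2]]
Step 2: det(V + V^T) = 8*2 - (-11)*(-11)
  = 16 - 121 = -105
Step 3: Knot determinant = |det(V + V^T)| = |-105| = 105

105


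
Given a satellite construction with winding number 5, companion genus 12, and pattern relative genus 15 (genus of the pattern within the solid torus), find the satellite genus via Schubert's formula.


Schubert: g(satellite) = g_rel(pattern) + |winding| * g(companion),
where g_rel(pattern) is the genus of the pattern relative to the solid torus.
= 15 + 5 * 12
= 15 + 60 = 75

75


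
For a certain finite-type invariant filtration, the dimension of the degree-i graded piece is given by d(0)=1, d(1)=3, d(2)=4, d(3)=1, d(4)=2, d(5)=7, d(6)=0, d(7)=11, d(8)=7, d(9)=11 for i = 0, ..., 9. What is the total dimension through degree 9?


Total dimension = d(0) + d(1) + ... + d(9)
= 1 + 3 + 4 + 1 + 2 + 7 + 0 + 11 + 7 + 11
= 47

47


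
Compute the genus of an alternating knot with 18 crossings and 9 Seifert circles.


For alternating knots, g = (c - s + 1)/2.
= (18 - 9 + 1)/2
= 10/2 = 5

5


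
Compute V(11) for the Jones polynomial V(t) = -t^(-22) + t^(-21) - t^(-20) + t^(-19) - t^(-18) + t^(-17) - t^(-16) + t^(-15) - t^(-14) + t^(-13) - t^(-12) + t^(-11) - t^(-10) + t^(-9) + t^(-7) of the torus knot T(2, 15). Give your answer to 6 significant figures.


Substituting t = 11 into V(t) = -t^(-22) + t^(-21) - t^(-20) + t^(-19) - t^(-18) + t^(-17) - t^(-16) + t^(-15) - t^(-14) + t^(-13) - t^(-12) + t^(-11) - t^(-10) + t^(-9) + t^(-7):
  (-)t^(-22) = -1.22846e-23
  (+)t^(-21) = 1.35131e-22
  (-)t^(-20) = -1.48644e-21
  (+)t^(-19) = 1.63508e-20
  (-)t^(-18) = -1.79859e-19
  (+)t^(-17) = 1.97845e-18
  (-)t^(-16) = -2.17629e-17
  (+)t^(-15) = 2.39392e-16
  (-)t^(-14) = -2.63331e-15
  (+)t^(-13) = 2.89664e-14
  (-)t^(-12) = -3.18631e-13
  (+)t^(-11) = 3.50494e-12
  (-)t^(-10) = -3.85543e-11
  (+)t^(-9) = 4.24098e-10
  (+)t^(-7) = 5.13158e-08
Sum = (-1.22846e-23) + (1.35131e-22) + (-1.48644e-21) + (1.63508e-20) + (-1.79859e-19) + (1.97845e-18) + (-2.17629e-17) + (2.39392e-16) + (-2.63331e-15) + (2.89664e-14) + (-3.18631e-13) + (3.50494e-12) + (-3.85543e-11) + (4.24098e-10) + (5.13158e-08)
= 5.170456797e-08
Rounded to 6 significant figures: 5.17046e-08

5.17046e-08


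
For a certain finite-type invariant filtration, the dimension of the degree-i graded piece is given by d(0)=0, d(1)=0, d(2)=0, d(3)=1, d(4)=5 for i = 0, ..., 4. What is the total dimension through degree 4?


Total dimension = d(0) + d(1) + ... + d(4)
= 0 + 0 + 0 + 1 + 5
= 6

6


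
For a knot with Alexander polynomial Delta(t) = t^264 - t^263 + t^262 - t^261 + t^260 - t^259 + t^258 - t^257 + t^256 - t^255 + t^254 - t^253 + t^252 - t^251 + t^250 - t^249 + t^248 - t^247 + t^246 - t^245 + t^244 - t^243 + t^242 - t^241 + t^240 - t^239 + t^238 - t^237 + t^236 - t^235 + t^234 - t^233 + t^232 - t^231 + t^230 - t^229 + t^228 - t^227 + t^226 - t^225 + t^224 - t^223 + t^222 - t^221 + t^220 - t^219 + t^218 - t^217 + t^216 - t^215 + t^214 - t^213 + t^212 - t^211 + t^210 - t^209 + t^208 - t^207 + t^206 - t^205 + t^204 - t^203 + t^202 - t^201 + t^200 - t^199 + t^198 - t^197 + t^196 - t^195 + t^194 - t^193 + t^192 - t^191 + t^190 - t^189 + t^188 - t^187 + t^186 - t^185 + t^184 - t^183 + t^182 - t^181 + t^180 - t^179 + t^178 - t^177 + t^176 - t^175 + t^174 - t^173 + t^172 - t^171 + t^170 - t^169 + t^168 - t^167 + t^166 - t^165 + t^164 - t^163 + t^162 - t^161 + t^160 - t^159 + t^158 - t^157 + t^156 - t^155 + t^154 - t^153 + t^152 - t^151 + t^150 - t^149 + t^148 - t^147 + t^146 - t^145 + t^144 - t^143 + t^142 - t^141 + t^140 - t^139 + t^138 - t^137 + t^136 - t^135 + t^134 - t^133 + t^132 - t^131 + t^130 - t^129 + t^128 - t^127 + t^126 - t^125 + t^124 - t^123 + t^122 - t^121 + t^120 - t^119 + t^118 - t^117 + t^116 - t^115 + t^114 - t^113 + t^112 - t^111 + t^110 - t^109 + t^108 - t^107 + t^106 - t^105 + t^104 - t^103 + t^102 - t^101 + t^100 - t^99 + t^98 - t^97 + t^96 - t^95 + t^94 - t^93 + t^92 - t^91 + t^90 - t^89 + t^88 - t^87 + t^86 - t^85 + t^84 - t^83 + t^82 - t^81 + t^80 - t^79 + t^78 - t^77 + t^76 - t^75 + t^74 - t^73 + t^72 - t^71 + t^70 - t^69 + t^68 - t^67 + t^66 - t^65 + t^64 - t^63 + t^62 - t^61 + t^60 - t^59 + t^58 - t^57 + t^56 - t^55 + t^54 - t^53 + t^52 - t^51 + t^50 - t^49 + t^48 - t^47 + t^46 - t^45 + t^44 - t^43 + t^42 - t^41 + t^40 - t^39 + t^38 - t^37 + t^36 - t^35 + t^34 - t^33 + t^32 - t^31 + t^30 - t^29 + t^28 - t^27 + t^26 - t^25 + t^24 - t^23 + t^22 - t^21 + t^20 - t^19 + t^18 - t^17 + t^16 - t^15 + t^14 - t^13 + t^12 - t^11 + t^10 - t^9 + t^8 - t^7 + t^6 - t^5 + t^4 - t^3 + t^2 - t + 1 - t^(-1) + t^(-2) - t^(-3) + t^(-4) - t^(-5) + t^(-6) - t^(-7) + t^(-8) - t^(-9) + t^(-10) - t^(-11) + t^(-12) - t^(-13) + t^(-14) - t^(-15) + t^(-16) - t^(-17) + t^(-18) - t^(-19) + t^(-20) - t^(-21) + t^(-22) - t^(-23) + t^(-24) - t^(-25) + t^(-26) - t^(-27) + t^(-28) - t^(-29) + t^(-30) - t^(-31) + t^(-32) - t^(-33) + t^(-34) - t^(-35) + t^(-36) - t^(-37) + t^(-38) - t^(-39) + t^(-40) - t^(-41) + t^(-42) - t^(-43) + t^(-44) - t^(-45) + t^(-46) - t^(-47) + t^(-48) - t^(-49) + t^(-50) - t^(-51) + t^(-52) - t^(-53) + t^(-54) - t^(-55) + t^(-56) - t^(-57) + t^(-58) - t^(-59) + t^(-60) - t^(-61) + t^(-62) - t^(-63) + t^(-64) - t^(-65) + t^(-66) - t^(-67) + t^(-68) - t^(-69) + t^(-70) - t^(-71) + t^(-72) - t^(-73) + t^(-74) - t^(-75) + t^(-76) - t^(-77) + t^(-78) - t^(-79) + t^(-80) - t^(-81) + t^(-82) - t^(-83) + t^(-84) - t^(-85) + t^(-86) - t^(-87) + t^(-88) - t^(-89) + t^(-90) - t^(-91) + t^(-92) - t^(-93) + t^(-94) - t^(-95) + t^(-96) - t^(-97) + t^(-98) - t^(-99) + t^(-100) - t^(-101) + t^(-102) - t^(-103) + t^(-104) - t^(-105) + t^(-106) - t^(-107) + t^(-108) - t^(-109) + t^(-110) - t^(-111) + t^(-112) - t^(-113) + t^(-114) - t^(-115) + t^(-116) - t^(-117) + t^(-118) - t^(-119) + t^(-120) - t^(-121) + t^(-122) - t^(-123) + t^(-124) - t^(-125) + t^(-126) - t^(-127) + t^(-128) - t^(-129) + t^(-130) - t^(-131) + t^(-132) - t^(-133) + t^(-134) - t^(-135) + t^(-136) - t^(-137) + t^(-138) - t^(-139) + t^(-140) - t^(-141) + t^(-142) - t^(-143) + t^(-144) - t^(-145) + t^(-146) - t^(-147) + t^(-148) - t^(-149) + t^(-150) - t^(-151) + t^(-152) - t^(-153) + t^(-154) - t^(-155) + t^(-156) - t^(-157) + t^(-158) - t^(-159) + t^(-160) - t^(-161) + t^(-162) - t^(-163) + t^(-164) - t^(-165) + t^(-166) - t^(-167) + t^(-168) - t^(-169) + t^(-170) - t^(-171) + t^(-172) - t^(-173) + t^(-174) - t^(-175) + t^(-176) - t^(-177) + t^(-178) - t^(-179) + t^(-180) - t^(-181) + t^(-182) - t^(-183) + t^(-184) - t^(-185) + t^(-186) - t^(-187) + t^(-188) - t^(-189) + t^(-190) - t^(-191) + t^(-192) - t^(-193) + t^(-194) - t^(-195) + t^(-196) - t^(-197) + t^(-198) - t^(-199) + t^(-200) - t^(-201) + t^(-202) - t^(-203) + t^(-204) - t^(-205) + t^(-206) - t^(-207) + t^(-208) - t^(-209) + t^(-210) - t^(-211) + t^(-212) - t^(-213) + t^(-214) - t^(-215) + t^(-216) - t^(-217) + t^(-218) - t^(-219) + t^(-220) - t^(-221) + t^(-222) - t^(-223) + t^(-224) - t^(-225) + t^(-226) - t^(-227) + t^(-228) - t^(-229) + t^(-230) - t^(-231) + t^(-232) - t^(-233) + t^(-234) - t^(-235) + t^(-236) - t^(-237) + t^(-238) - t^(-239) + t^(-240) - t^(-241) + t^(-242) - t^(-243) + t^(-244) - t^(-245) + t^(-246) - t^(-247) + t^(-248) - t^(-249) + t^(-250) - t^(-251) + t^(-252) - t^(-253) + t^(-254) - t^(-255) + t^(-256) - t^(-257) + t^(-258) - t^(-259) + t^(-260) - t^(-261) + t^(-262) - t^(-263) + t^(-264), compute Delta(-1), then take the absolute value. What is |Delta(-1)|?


Step 1: The polynomial has 529 terms with alternating signs, exponents from 264 down to -264.
Step 2: Substitute t = -1. The i-th term has coefficient (-1)^i and exponent (m-i),
  so its value is (-1)^i * (-1)^(m-i) = (-1)^m = 1 for every i.
Step 3: All 529 terms equal 1, so Delta(-1) = 529 * (1) = 529
Step 4: |Delta(-1)| = 529

529


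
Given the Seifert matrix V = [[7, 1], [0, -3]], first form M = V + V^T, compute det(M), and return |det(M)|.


Step 1: Form V + V^T where V = [[7, 1], [0, -3]]
  V^T = [[7, 0], [1, -3]]
  V + V^T = [[14, 1], [1, -6]]
Step 2: det(V + V^T) = 14*(-6) - 1*1
  = -84 - 1 = -85
Step 3: Knot determinant = |det(V + V^T)| = |-85| = 85

85


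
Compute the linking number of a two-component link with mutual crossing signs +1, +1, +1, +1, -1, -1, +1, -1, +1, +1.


Step 1: Count positive crossings: 7
Step 2: Count negative crossings: 3
Step 3: Sum of signs = 7 - 3 = 4
Step 4: Linking number = sum/2 = 4/2 = 2

2


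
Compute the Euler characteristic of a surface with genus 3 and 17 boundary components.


chi = 2 - 2g - b
= 2 - 2*3 - 17
= 2 - 6 - 17 = -21

-21


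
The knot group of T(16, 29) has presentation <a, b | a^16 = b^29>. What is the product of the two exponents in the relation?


The relation is a^16 = b^29.
Product of exponents = 16 * 29
= 464

464


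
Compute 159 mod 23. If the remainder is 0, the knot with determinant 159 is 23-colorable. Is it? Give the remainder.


Step 1: A knot is p-colorable if and only if p divides its determinant.
Step 2: Compute 159 mod 23.
159 = 6 * 23 + 21
Step 3: 159 mod 23 = 21
Step 4: The knot is 23-colorable: no

21


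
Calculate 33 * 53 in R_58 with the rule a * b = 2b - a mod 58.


33 * 53 = 2*53 - 33 mod 58
= 106 - 33 mod 58
= 73 mod 58 = 15

15


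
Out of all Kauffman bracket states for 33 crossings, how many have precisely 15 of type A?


We choose which 15 of 33 crossings get A-smoothings.
C(33, 15) = 33! / (15! * 18!)
= 1037158320

1037158320


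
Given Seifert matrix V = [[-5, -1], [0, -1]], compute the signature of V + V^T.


Step 1: V + V^T = [[-10, -1], [-1, -2]]
Step 2: trace = -12, det = 19
Step 3: Discriminant = (-12)^2 - 4*19 = 68
Step 4: Eigenvalues: -1.87689, -10.1231
Step 5: Signature = (# positive eigenvalues) - (# negative eigenvalues) = -2

-2


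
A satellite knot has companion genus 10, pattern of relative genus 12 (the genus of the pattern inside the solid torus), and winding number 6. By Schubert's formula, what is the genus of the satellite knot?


Schubert: g(satellite) = g_rel(pattern) + |winding| * g(companion),
where g_rel(pattern) is the genus of the pattern relative to the solid torus.
= 12 + 6 * 10
= 12 + 60 = 72

72


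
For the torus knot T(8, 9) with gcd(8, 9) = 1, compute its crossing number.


For a torus knot T(p, q) with gcd(p,q)=1,
the crossing number is min(p*(q-1), q*(p-1)).
p*(q-1) = 8*8 = 64
q*(p-1) = 9*7 = 63
min(64, 63) = 63

63


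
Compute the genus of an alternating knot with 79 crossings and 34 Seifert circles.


For alternating knots, g = (c - s + 1)/2.
= (79 - 34 + 1)/2
= 46/2 = 23

23


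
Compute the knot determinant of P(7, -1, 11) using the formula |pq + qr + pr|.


Step 1: Compute pq + qr + pr.
pq = 7*(-1) = -7
qr = (-1)*11 = -11
pr = 7*11 = 77
pq + qr + pr = -7 + (-11) + 77 = 59
Step 2: Take absolute value.
det(P(7,-1,11)) = |59| = 59

59


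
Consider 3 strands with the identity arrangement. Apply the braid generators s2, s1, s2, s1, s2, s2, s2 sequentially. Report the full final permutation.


Starting with identity [1, 2, 3].
Apply generators in sequence:
  After s2: [1, 3, 2]
  After s1: [3, 1, 2]
  After s2: [3, 2, 1]
  After s1: [2, 3, 1]
  After s2: [2, 1, 3]
  After s2: [2, 3, 1]
  After s2: [2, 1, 3]
Final permutation: [2, 1, 3]

[2, 1, 3]


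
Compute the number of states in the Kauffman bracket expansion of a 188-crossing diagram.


Each crossing contributes 2 choices (A-smoothing or B-smoothing).
Total states = 2^188 = 392318858461667547739736838950479151006397215279002157056

392318858461667547739736838950479151006397215279002157056


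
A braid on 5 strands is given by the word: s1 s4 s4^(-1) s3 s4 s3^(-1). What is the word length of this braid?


The word length counts the number of generators (including inverses).
Listing each generator: s1, s4, s4^(-1), s3, s4, s3^(-1)
There are 6 generators in this braid word.

6


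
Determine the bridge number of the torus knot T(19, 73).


The bridge number of T(p,q) is min(p,q).
min(19, 73) = 19

19


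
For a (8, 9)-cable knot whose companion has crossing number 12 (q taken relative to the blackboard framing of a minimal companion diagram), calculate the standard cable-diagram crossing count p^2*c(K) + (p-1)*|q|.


Step 1: Each of the c(K) crossings of the companion diagram becomes p*p = p^2 crossings among the p parallel strands, and each of the |q| twists s_1 s_2 ... s_(p-1) adds (p-1) crossings.
  Crossings = p^2 * c(K) + (p-1)*|q|
Step 2: = 8^2 * 12 + (8-1)*9
Step 3: = 64*12 + 7*9
Step 4: = 768 + 63 = 831

831


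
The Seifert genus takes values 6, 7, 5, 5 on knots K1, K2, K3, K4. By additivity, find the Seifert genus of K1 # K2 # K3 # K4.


The Seifert genus is additive under connected sum.
Seifert genus(K1 # K2 # K3 # K4) = (6) + (7) + (5) + (5)
= 23

23


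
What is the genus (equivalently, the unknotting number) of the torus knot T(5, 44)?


For a torus knot T(p,q), both the unknotting number and genus equal (p-1)(q-1)/2.
= (5-1)(44-1)/2
= 4*43/2
= 172/2 = 86

86


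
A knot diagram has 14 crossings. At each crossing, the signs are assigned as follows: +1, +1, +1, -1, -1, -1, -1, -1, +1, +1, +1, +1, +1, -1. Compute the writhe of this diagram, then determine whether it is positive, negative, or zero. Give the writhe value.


Step 1: Count positive crossings (+1).
Positive crossings: 8
Step 2: Count negative crossings (-1).
Negative crossings: 6
Step 3: Writhe = (positive) - (negative)
w = 8 - 6 = 2
Step 4: |w| = 2, and w is positive

2


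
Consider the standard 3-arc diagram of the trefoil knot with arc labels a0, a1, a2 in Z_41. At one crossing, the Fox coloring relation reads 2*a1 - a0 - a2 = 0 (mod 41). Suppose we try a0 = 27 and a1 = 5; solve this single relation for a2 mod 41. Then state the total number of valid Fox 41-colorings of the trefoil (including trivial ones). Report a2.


Step 1: Apply the given crossing relation 2*a1 - a0 - a2 = 0 (mod 41).
  a2 = 2*a1 - a0 mod 41
  a2 = 2*5 - 27 mod 41
  a2 = 10 - 27 mod 41
  a2 = -17 mod 41 = 24
Step 2: The trefoil has determinant 3.
  Number of Fox p-colorings (p prime) is p^2 if p = 3, else p.
  Since 41 does not divide 3, only trivial (constant) colorings exist.
  (So the trial a0 = 27, a1 = 5 with a0 != a1 does NOT extend to a valid coloring of the whole trefoil: the other two crossing relations require 3*(a1 - a0) = 0 (mod 41), which fails.)
  Total colorings = 41
Step 3: a2 = 24, total Fox 41-colorings = 41

24


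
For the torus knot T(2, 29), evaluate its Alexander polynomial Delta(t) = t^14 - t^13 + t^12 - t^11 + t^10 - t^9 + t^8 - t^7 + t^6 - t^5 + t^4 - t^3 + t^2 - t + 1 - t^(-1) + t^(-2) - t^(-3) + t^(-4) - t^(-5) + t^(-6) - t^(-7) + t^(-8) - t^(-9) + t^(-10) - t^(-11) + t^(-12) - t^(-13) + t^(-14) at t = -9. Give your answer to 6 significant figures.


Substituting t = -9 into Delta(t) = t^14 - t^13 + t^12 - t^11 + t^10 - t^9 + t^8 - t^7 + t^6 - t^5 + t^4 - t^3 + t^2 - t + 1 - t^(-1) + t^(-2) - t^(-3) + t^(-4) - t^(-5) + t^(-6) - t^(-7) + t^(-8) - t^(-9) + t^(-10) - t^(-11) + t^(-12) - t^(-13) + t^(-14):
Term values: (22876792454961) + (2541865828329) + (282429536481) + (31381059609) + (3486784401) + (387420489) + (43046721) + (4782969) + (531441) + (59049) + (6561) + (729) + (81) + (9) + (1) + (0.111111) + (0.0123457) + (0.00137174) + (0.000152416) + (1.69351e-05) + (1.88168e-06) + (2.09075e-07) + (2.32306e-08) + (2.58117e-09) + (2.86797e-10) + (3.18664e-11) + (3.54071e-12) + (3.93412e-13) + (4.37124e-14)
Sum = 2.573639151e+13
Rounded to 6 significant figures: 2.57364e+13

2.57364e+13


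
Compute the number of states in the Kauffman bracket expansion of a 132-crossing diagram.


Each crossing contributes 2 choices (A-smoothing or B-smoothing).
Total states = 2^132 = 5444517870735015415413993718908291383296

5444517870735015415413993718908291383296


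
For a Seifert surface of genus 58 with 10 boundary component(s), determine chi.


chi = 2 - 2g - b
= 2 - 2*58 - 10
= 2 - 116 - 10 = -124

-124


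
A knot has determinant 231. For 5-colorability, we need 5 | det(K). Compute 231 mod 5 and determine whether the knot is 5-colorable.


Step 1: A knot is p-colorable if and only if p divides its determinant.
Step 2: Compute 231 mod 5.
231 = 46 * 5 + 1
Step 3: 231 mod 5 = 1
Step 4: The knot is 5-colorable: no

1


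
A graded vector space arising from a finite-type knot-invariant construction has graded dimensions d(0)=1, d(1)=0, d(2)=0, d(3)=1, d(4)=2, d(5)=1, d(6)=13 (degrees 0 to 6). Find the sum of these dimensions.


Total dimension = d(0) + d(1) + ... + d(6)
= 1 + 0 + 0 + 1 + 2 + 1 + 13
= 18

18


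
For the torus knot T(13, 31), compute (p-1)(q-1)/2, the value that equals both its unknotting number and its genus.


For a torus knot T(p,q), both the unknotting number and genus equal (p-1)(q-1)/2.
= (13-1)(31-1)/2
= 12*30/2
= 360/2 = 180

180


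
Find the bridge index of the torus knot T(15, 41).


The bridge number of T(p,q) is min(p,q).
min(15, 41) = 15

15


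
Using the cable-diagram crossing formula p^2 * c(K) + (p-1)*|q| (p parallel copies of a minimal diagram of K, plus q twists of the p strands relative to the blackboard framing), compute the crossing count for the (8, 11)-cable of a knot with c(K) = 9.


Step 1: Each of the c(K) crossings of the companion diagram becomes p*p = p^2 crossings among the p parallel strands, and each of the |q| twists s_1 s_2 ... s_(p-1) adds (p-1) crossings.
  Crossings = p^2 * c(K) + (p-1)*|q|
Step 2: = 8^2 * 9 + (8-1)*11
Step 3: = 64*9 + 7*11
Step 4: = 576 + 77 = 653

653


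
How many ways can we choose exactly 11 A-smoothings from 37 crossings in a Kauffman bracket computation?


We choose which 11 of 37 crossings get A-smoothings.
C(37, 11) = 37! / (11! * 26!)
= 854992152

854992152


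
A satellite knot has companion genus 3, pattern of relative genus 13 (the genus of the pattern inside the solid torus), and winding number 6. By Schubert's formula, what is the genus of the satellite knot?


Schubert: g(satellite) = g_rel(pattern) + |winding| * g(companion),
where g_rel(pattern) is the genus of the pattern relative to the solid torus.
= 13 + 6 * 3
= 13 + 18 = 31

31


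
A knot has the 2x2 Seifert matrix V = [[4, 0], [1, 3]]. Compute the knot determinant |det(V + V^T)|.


Step 1: Form V + V^T where V = [[4, 0], [1, 3]]
  V^T = [[4, 1], [0, 3]]
  V + V^T = [[8, 1], [1, 6]]
Step 2: det(V + V^T) = 8*6 - 1*1
  = 48 - 1 = 47
Step 3: Knot determinant = |det(V + V^T)| = |47| = 47

47


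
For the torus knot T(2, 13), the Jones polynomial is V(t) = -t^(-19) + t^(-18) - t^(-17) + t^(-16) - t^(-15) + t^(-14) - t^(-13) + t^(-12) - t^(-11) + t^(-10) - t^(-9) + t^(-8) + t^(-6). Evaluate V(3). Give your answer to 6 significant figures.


Substituting t = 3 into V(t) = -t^(-19) + t^(-18) - t^(-17) + t^(-16) - t^(-15) + t^(-14) - t^(-13) + t^(-12) - t^(-11) + t^(-10) - t^(-9) + t^(-8) + t^(-6):
  (-)t^(-19) = -8.60392e-10
  (+)t^(-18) = 2.58117e-09
  (-)t^(-17) = -7.74352e-09
  (+)t^(-16) = 2.32306e-08
  (-)t^(-15) = -6.96917e-08
  (+)t^(-14) = 2.09075e-07
  (-)t^(-13) = -6.27225e-07
  (+)t^(-12) = 1.88168e-06
  (-)t^(-11) = -5.64503e-06
  (+)t^(-10) = 1.69351e-05
  (-)t^(-9) = -5.08053e-05
  (+)t^(-8) = 0.000152416
  (+)t^(-6) = 0.00137174
Sum = (-8.60392e-10) + (2.58117e-09) + (-7.74352e-09) + (2.32306e-08) + (-6.96917e-08) + (2.09075e-07) + (-6.27225e-07) + (1.88168e-06) + (-5.64503e-06) + (1.69351e-05) + (-5.08053e-05) + (0.000152416) + (0.00137174)
= 0.00148605374
Rounded to 6 significant figures: 0.00148605

0.00148605


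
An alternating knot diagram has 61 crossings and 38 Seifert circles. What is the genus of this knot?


For alternating knots, g = (c - s + 1)/2.
= (61 - 38 + 1)/2
= 24/2 = 12

12


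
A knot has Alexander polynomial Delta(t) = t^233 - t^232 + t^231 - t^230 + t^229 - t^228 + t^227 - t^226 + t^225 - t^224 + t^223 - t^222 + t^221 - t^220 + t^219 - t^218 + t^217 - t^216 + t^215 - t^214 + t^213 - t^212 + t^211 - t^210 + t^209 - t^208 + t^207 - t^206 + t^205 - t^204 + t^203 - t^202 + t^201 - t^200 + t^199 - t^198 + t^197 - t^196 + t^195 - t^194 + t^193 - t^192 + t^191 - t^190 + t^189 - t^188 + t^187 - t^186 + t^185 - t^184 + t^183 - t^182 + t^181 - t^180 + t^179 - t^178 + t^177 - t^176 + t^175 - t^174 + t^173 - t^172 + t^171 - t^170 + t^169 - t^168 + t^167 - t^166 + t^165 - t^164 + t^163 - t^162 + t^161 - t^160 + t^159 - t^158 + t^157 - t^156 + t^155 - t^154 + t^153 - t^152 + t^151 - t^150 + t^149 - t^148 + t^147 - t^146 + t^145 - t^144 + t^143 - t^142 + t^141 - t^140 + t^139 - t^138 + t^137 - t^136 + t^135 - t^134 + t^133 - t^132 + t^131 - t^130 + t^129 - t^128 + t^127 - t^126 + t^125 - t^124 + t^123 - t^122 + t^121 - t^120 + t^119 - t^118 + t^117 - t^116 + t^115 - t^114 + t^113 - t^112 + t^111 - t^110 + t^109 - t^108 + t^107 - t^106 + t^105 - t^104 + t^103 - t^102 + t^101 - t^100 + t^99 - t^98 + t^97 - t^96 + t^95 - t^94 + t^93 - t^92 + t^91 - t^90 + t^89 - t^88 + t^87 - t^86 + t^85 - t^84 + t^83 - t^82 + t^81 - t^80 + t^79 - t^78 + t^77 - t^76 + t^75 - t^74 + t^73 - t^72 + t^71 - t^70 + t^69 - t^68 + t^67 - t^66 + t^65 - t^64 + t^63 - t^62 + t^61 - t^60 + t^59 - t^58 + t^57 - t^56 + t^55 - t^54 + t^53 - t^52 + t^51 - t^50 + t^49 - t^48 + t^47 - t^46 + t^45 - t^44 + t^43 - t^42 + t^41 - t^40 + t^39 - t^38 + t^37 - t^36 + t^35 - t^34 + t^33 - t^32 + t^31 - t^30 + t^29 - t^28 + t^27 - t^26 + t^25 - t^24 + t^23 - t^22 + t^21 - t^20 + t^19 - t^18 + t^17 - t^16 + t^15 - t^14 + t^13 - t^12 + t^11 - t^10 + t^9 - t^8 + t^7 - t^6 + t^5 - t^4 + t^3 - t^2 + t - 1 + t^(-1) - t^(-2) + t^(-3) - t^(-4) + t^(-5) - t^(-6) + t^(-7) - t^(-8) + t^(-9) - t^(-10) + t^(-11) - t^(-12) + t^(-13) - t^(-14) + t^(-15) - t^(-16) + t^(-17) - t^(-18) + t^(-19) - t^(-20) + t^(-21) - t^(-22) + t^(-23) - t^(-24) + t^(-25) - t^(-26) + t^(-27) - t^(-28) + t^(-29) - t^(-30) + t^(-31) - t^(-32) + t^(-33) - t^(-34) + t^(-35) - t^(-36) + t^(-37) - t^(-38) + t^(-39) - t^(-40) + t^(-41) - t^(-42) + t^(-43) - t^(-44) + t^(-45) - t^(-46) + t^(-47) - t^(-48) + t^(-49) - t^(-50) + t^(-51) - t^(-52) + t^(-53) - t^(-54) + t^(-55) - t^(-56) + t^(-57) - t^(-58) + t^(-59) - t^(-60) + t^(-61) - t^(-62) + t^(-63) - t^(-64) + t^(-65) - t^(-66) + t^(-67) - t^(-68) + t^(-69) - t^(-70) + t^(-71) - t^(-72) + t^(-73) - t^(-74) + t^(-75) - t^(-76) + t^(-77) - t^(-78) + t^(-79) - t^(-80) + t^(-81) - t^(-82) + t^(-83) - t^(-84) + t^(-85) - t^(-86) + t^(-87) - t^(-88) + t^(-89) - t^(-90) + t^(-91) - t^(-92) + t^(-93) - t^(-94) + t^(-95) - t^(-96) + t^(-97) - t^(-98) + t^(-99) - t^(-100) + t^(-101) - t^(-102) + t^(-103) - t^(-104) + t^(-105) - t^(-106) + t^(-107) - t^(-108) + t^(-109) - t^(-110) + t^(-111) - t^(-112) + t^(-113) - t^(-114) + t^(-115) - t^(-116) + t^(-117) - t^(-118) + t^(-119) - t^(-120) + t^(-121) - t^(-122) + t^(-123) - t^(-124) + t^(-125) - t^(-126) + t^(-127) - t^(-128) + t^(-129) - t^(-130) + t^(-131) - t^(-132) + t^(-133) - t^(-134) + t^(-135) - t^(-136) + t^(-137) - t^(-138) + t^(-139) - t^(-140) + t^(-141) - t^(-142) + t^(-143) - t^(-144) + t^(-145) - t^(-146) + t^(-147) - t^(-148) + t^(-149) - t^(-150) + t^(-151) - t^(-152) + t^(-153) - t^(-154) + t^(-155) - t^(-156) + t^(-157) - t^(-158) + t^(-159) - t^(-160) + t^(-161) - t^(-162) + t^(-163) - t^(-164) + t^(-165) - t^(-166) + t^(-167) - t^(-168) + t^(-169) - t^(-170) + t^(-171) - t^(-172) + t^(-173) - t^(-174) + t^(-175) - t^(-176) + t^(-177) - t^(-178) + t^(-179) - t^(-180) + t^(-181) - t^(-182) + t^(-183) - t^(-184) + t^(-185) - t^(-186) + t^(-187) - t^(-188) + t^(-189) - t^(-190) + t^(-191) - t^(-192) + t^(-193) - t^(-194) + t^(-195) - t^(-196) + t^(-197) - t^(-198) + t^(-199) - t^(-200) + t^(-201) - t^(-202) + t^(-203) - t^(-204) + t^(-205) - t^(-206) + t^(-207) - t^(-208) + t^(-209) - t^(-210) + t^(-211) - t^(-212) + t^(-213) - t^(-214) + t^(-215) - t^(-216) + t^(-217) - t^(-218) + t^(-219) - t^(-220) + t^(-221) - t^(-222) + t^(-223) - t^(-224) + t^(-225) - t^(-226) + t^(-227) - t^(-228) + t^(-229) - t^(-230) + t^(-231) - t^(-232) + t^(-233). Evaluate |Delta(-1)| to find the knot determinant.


Step 1: The polynomial has 467 terms with alternating signs, exponents from 233 down to -233.
Step 2: Substitute t = -1. The i-th term has coefficient (-1)^i and exponent (m-i),
  so its value is (-1)^i * (-1)^(m-i) = (-1)^m = -1 for every i.
Step 3: All 467 terms equal -1, so Delta(-1) = 467 * (-1) = -467
Step 4: |Delta(-1)| = 467

467
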